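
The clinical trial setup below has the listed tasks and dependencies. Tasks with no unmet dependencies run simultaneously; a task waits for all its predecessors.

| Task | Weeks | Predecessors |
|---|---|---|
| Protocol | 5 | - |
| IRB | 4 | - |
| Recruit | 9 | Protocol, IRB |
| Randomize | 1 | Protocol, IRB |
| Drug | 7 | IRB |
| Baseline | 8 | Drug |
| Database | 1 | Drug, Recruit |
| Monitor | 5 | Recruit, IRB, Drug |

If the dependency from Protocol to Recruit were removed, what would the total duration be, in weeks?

19

With the dependency in place, Protocol→Recruit→Monitor = 5+9+5 = 19 sets the finish at 19 weeks.
Without Protocol→Recruit, Recruit's earliest start moves from 5 to 4.
After: IRB→Drug→Baseline = 4+7+8 = 19 → 19 weeks.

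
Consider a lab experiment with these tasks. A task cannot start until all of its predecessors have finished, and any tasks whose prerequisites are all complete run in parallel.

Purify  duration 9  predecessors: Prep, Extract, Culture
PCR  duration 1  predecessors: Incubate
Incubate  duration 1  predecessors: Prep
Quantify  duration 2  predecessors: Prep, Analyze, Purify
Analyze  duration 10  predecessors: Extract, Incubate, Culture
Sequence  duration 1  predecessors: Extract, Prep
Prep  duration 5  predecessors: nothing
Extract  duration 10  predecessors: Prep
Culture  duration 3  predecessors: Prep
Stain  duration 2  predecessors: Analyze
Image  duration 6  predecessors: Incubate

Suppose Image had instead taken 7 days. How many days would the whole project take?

Critical path before the change: Prep→Extract→Analyze→Stain = 5+10+10+2 = 27 giving 27 days.
Image is off the critical path — its longest chain is 12 days, giving 15 of slack.
The critical path is still Prep→Extract→Analyze→Stain; finish is now 27 days.

27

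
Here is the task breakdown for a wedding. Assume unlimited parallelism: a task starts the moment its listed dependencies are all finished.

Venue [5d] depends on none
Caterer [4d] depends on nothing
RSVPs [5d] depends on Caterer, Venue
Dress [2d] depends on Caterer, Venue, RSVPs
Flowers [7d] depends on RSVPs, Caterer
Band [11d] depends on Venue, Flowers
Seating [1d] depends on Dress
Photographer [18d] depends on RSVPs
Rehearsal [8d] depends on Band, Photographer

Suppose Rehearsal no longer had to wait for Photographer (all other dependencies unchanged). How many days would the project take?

36

With the dependency in place, Venue→RSVPs→Flowers→Band→Rehearsal = 5+5+7+11+8 = 36 sets the finish at 36 days.
Dropping Photographer→Rehearsal doesn't change Rehearsal's earliest start (28); another predecessor still binds.
New critical path: Venue→RSVPs→Flowers→Band→Rehearsal = 5+5+7+11+8 = 36 ⇒ 36 days.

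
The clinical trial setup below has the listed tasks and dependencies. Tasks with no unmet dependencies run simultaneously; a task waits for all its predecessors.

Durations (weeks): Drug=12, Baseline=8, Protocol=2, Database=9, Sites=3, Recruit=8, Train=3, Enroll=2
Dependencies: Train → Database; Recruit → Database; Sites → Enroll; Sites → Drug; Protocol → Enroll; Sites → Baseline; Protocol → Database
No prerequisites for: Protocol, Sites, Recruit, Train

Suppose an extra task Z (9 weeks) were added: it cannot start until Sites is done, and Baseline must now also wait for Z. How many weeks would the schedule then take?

20

Originally the schedule takes 17 weeks.
With Z inserted, Baseline now waits for max(Sites, Z).
New critical path: Sites→Z→Baseline = 3+9+8 = 20 ⇒ 20 weeks.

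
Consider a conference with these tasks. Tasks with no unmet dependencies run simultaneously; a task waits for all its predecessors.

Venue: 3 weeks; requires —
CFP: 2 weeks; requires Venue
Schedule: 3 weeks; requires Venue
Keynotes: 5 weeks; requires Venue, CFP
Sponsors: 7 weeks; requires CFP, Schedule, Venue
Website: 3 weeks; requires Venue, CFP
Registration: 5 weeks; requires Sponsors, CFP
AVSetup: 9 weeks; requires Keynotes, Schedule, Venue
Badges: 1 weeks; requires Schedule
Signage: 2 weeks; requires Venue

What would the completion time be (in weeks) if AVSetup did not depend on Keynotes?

18

Before: longest chain Venue→CFP→Keynotes→AVSetup = 3+2+5+9 = 19, finish 19.
Without Keynotes→AVSetup, AVSetup's earliest start moves from 10 to 6.
New critical path: Venue→Schedule→Sponsors→Registration = 3+3+7+5 = 18 ⇒ 18 weeks.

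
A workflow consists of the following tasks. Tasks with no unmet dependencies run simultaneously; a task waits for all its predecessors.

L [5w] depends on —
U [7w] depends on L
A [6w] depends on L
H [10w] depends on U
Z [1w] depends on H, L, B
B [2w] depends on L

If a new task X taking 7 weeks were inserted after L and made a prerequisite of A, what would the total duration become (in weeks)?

23

Originally the project takes 23 weeks.
With X inserted, A now waits for max(L, X).
New critical path: L→U→H→Z = 5+7+10+1 = 23 ⇒ 23 weeks.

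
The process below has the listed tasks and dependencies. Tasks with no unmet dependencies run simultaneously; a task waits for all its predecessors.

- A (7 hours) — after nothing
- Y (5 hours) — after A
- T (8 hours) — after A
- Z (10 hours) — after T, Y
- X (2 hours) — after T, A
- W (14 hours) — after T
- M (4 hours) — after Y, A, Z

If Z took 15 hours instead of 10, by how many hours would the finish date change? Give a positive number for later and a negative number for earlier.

5

Baseline: A→T→Z→M = 7+8+10+4 = 29 → 29 hours.
Z is on the critical path; changing it to 15 makes that path 34 hours.
That remains the longest chain; total 34 hours.
Change in finish: 34 − 29 = +5 hours.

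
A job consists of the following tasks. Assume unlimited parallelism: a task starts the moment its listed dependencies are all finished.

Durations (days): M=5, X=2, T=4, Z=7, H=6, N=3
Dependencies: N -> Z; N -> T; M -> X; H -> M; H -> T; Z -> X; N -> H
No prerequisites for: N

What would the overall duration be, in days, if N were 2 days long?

15

Actual critical path: N→H→M→X = 3+6+5+2 = 16 ⇒ 16 days.
N is on the critical path; changing it to 2 makes that path 15 days.
That remains the longest chain; total 15 days.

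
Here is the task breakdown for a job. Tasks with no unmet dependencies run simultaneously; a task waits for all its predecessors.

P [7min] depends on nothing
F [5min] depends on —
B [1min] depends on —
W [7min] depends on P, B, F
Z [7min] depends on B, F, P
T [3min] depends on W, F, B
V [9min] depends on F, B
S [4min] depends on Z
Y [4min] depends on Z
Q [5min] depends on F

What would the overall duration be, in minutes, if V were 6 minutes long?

Critical path before the change: P→Z→S = 7+7+4 = 18 giving 18 minutes.
V has 4 minutes of float (longest path through it is 14).
That remains the longest chain; total 18 minutes.

18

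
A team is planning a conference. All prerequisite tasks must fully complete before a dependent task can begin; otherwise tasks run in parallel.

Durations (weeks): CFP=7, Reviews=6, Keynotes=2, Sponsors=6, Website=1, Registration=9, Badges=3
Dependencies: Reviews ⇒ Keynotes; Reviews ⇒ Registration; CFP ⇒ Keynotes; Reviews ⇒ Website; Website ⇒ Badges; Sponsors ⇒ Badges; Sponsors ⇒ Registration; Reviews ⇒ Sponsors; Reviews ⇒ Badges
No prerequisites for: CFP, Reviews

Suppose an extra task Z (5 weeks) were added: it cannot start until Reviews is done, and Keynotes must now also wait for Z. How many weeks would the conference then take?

21

Originally the conference takes 21 weeks.
With Z inserted, Keynotes now waits for max(Reviews, CFP, Z).
New critical path: Reviews→Sponsors→Registration = 6+6+9 = 21 ⇒ 21 weeks.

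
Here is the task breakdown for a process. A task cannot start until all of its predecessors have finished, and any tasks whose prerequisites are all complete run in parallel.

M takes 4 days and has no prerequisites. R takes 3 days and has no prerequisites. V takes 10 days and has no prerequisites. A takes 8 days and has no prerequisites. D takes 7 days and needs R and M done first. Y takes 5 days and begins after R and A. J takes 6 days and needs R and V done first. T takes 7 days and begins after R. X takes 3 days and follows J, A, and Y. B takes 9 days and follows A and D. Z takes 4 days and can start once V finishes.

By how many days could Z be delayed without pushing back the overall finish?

6

The longest chain is M→D→B = 4+7+9 = 20; overall finish 20 days.
The longest chain containing Z totals 14 days.
Float = 20 − 14 = 6.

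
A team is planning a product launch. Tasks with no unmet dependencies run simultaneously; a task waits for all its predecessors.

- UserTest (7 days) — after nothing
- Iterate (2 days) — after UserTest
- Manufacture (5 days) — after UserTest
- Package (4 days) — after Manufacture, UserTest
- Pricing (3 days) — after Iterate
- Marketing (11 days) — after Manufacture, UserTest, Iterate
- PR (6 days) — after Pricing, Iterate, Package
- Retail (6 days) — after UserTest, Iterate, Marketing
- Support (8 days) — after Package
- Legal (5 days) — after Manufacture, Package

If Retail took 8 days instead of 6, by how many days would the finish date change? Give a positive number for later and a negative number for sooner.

Baseline: UserTest→Manufacture→Marketing→Retail = 7+5+11+6 = 29 → 29 days.
Retail is on the critical path; changing it to 8 makes that path 31 days.
No other chain overtakes it, so the finish is 31 days.
Change in finish: 31 − 29 = +2 days.

2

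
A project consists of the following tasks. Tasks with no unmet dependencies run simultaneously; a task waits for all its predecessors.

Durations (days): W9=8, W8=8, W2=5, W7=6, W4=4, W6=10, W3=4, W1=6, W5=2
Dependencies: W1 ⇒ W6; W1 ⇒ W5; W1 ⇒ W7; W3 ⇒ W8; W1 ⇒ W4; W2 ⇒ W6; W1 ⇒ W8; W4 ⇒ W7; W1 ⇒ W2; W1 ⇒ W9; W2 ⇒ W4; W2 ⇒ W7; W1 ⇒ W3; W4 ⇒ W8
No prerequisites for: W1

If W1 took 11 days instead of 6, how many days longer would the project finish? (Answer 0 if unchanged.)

5

Critical path before the change: W1→W2→W4→W8 = 6+5+4+8 = 23 giving 23 days.
W1 is on the critical path; changing it to 11 makes that path 28 days.
No other chain overtakes it, so the finish is 28 days.
Change in finish: 28 − 23 = +5 days.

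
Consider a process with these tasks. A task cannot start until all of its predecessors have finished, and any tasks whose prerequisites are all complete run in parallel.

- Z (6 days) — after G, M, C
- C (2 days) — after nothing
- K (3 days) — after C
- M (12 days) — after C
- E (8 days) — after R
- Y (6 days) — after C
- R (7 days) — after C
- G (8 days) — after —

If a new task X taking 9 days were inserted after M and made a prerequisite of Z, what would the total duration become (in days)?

29

Originally the project takes 20 days.
With X inserted, Z now waits for max(G, M, C, X).
New critical path: C→M→X→Z = 2+12+9+6 = 29 ⇒ 29 days.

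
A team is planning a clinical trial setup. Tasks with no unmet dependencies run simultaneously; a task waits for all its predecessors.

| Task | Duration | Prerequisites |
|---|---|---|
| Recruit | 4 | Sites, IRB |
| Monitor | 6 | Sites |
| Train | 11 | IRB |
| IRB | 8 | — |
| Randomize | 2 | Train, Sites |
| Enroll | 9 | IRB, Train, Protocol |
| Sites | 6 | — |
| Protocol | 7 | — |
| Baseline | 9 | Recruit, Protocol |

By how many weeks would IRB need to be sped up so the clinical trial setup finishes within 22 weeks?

Current finish: 28 weeks; target: 22.
IRB is on every critical path, so each week cut from IRB cuts the finish by one (this holds down to a finish of 21).
Need 28 − 22 = 6 weeks off IRB → IRB becomes 2 weeks, finish becomes 22.

6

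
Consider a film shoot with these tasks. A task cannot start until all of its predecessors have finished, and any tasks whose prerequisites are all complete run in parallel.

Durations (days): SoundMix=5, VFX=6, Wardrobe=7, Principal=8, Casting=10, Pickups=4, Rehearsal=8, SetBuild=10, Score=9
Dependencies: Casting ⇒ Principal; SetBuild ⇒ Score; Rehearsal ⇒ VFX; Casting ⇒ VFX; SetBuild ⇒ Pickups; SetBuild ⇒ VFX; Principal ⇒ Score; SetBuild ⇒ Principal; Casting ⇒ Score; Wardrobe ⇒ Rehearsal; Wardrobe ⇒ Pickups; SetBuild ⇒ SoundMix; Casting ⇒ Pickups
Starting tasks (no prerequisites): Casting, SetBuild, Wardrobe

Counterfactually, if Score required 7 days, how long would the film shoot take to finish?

25

As given, the longest chain is Casting→Principal→Score = 10+8+9 = 27, so the finish is 27 days.
Score is on the critical path; changing it to 7 makes that path 25 days.
No other chain overtakes it, so the finish is 25 days.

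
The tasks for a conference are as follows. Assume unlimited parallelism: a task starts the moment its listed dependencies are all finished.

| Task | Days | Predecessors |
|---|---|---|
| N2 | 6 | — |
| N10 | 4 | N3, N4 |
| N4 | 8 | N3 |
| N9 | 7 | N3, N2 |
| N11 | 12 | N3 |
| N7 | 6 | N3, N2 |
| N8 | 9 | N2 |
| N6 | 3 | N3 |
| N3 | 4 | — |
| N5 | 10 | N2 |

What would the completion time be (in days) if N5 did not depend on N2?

Original critical path: N2→N5 = 6+10 = 16 ⇒ 16 days.
Without N2→N5, N5's earliest start moves from 6 to 0.
The longest chain is now N3→N4→N10 = 4+8+4 = 16, so the schedule takes 16 days.

16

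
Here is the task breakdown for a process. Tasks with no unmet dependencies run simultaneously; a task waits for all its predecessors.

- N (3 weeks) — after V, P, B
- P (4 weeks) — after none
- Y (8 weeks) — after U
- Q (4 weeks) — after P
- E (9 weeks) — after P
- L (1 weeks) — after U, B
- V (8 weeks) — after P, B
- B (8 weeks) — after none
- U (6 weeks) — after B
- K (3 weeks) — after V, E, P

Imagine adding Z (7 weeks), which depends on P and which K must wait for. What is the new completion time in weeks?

Originally the plan takes 22 weeks.
With Z inserted, K now waits for max(V, E, P, Z).
New critical path: B→U→Y = 8+6+8 = 22 ⇒ 22 weeks.

22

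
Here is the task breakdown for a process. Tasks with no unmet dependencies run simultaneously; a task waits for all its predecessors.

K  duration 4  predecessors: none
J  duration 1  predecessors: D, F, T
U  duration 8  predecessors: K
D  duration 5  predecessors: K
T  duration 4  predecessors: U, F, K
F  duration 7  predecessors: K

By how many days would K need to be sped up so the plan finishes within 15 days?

2

Current finish: 17 days; target: 15.
K is on every critical path, so each day cut from K cuts the finish by one (this holds down to a finish of 14).
Need 17 − 15 = 2 days off K → K becomes 2 days, finish becomes 15.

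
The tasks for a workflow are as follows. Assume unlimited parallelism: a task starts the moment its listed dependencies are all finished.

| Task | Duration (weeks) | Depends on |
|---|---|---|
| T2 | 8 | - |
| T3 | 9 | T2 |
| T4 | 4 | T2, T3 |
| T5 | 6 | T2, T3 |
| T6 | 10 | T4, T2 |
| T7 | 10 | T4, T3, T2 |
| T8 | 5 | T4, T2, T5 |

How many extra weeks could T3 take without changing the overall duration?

The longest chain is T2→T3→T4→T6 = 8+9+4+10 = 31; overall finish 31 weeks.
T3 finishes as early as 17 and must finish by 17.
Float = 31 − 31 = 0.

0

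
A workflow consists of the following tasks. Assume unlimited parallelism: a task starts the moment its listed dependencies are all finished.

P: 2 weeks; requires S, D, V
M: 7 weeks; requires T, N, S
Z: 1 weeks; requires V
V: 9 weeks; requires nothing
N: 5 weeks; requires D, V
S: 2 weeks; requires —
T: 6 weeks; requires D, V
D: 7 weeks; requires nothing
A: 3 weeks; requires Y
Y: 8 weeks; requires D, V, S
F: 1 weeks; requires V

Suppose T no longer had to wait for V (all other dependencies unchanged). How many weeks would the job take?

21

With the dependency in place, V→T→M = 9+6+7 = 22 sets the finish at 22 weeks.
Without V→T, T's earliest start moves from 9 to 7.
After: V→N→M = 9+5+7 = 21 → 21 weeks.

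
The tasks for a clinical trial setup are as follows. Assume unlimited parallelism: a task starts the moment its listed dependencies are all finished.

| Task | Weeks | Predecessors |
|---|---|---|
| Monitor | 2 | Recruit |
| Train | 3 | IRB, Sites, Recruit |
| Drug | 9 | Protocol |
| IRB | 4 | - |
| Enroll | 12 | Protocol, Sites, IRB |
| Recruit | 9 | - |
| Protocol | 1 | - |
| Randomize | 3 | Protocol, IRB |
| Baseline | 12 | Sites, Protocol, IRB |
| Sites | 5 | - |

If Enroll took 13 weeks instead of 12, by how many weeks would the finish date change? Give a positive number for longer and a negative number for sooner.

Baseline: Sites→Enroll = 5+12 = 17 → 17 weeks.
Enroll is on the critical path; changing it to 13 makes that path 18 weeks.
The critical path is still Sites→Enroll; finish is now 18 weeks.
Change in finish: 18 − 17 = +1 weeks.

1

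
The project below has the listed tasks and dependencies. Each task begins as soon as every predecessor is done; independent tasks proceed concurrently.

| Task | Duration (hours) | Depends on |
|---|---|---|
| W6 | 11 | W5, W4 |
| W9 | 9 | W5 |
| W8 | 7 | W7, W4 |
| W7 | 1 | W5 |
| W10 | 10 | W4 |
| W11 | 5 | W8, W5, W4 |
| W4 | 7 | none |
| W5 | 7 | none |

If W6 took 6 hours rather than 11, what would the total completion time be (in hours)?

20

Baseline: W5→W7→W8→W11 = 7+1+7+5 = 20 → 20 hours.
W6 is off the critical path — its longest chain is 18 hours, giving 2 of slack.
The critical path is still W5→W7→W8→W11; finish is now 20 hours.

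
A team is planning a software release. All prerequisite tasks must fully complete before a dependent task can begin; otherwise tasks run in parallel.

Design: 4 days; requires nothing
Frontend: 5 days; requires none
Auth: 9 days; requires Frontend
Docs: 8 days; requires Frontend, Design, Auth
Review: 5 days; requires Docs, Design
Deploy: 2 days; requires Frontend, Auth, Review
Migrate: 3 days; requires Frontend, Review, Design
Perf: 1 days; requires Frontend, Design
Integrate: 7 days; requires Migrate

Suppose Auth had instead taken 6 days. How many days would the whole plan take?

Critical path before the change: Frontend→Auth→Docs→Review→Migrate→Integrate = 5+9+8+5+3+7 = 37 giving 37 days.
Since Auth is critical, the -3 change carries straight to that chain (now 34 days).
The critical path is still Frontend→Auth→Docs→Review→Migrate→Integrate; finish is now 34 days.

34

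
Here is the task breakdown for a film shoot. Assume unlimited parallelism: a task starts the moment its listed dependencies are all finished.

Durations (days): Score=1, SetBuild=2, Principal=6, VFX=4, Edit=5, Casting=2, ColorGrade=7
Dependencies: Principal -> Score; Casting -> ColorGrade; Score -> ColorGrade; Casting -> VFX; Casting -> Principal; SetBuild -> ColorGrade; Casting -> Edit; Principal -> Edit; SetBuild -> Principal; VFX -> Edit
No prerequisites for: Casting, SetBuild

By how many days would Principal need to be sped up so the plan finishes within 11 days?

5

Current finish: 16 days; target: 11.
Principal is on every critical path, so each day cut from Principal cuts the finish by one (this holds down to a finish of 11).
Need 16 − 11 = 5 days off Principal → Principal becomes 1 day, finish becomes 11.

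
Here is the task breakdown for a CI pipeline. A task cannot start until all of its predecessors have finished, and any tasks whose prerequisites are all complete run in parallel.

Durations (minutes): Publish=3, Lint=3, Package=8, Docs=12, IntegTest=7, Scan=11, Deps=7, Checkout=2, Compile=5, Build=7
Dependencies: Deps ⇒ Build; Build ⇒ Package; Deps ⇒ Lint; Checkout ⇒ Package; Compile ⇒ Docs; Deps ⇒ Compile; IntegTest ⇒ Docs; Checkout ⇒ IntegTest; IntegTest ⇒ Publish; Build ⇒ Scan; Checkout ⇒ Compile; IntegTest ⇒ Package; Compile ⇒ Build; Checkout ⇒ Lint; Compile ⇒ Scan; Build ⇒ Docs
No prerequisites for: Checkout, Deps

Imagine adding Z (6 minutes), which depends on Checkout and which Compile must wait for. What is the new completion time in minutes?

32

Originally the plan takes 31 minutes.
With Z inserted, Compile now waits for max(Deps, Checkout, Z).
New critical path: Checkout→Z→Compile→Build→Docs = 2+6+5+7+12 = 32 ⇒ 32 minutes.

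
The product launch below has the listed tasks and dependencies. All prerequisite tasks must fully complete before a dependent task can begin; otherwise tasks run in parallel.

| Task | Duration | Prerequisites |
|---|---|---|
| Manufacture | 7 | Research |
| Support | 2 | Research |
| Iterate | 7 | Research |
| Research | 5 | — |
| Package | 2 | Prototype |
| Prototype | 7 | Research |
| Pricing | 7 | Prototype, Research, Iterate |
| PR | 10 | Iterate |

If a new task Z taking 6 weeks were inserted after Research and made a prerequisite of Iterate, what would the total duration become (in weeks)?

28

Originally the plan takes 22 weeks.
With Z inserted, Iterate now waits for max(Research, Z).
New critical path: Research→Z→Iterate→PR = 5+6+7+10 = 28 ⇒ 28 weeks.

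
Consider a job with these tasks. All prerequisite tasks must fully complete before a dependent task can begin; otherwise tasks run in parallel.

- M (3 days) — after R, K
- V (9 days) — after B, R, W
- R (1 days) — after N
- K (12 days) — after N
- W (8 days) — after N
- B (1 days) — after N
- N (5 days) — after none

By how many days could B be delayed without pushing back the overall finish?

7

The longest chain is N→W→V = 5+8+9 = 22; overall finish 22 days.
Longest path through B: 15 days (earliest finish 6, latest finish 13).
Slack of B = 12 − 5 = 7 days.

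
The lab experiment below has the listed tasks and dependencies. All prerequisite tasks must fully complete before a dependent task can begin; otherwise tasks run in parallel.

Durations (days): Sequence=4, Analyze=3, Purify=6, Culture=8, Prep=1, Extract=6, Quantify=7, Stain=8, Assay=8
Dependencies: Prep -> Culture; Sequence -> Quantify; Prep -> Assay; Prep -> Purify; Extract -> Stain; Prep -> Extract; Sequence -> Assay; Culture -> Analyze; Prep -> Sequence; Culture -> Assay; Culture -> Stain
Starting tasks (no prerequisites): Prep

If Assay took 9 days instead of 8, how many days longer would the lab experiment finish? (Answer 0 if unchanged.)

1

The binding path is Prep→Culture→Assay = 1+8+8 = 17; finish at 17 days.
Assay is on the critical path; changing it to 9 makes that path 18 days.
No other chain overtakes it, so the finish is 18 days.
Change in finish: 18 − 17 = +1 days.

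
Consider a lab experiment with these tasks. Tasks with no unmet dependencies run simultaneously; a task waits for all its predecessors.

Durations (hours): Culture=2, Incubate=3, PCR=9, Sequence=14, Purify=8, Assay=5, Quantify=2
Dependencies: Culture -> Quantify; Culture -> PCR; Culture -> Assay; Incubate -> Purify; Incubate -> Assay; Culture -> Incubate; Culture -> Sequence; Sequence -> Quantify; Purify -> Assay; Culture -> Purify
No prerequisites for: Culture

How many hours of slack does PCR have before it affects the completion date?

Culture→Incubate→Purify→Assay = 2+3+8+5 = 18 sets the makespan at 18 hours.
The longest chain containing PCR totals 11 hours.
So PCR can slip 18 − 11 = 7 hours.

7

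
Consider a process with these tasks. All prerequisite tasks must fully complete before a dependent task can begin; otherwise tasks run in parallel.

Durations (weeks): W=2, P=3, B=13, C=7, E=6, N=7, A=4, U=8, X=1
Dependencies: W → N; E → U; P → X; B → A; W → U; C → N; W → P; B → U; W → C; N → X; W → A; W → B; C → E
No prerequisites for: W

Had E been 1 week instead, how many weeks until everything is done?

The binding path is W→C→E→U = 2+7+6+8 = 23; finish at 23 weeks.
E lies on that path, so at 1 week the path becomes 18 weeks.
New critical path: W→B→U = 2+13+8 = 23 ⇒ 23 weeks.

23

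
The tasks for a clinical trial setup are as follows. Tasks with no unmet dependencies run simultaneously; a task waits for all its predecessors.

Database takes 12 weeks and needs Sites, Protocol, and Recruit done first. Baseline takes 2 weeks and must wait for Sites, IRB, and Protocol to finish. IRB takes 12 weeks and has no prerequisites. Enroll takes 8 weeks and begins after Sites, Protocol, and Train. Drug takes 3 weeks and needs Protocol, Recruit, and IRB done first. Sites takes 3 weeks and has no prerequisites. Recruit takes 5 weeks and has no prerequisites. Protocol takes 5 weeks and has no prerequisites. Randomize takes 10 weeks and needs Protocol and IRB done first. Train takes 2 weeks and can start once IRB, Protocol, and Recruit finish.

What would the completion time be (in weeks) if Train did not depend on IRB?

22

Original critical path: IRB→Train→Enroll = 12+2+8 = 22 ⇒ 22 weeks.
Without IRB→Train, Train's earliest start moves from 12 to 5.
The longest chain is now IRB→Randomize = 12+10 = 22, so the job takes 22 weeks.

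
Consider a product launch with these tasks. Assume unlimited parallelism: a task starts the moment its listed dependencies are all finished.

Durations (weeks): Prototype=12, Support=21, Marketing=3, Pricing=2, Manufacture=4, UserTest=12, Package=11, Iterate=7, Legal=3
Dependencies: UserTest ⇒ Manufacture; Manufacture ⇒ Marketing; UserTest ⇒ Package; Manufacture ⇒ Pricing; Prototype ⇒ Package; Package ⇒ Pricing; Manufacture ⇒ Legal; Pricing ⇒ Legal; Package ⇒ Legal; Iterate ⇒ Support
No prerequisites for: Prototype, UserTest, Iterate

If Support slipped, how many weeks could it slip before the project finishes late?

Critical path: Prototype→Package→Pricing→Legal = 12+11+2+3 = 28, so the finish is 28 weeks.
Support finishes as early as 28 and must finish by 28.
So Support can slip 28 − 28 = 0 weeks.

0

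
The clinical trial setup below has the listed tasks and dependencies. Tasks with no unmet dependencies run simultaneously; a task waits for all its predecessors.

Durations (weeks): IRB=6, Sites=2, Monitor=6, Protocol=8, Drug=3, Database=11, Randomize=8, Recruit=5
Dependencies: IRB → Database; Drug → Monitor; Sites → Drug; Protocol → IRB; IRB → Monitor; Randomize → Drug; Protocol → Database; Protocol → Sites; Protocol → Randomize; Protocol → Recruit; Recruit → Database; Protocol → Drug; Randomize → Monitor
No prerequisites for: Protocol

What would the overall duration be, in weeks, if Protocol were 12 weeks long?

29

Actual critical path: Protocol→IRB→Database = 8+6+11 = 25 ⇒ 25 weeks.
Protocol lies on that path, so at 12 weeks the path becomes 29 weeks.
No other chain overtakes it, so the finish is 29 weeks.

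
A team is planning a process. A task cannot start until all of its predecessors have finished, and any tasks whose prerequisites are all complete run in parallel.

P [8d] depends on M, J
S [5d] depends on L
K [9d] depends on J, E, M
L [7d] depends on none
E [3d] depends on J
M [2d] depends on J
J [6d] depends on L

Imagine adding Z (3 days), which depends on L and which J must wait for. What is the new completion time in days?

28

Originally the job takes 25 days.
With Z inserted, J now waits for max(L, Z).
New critical path: L→Z→J→E→K = 7+3+6+3+9 = 28 ⇒ 28 days.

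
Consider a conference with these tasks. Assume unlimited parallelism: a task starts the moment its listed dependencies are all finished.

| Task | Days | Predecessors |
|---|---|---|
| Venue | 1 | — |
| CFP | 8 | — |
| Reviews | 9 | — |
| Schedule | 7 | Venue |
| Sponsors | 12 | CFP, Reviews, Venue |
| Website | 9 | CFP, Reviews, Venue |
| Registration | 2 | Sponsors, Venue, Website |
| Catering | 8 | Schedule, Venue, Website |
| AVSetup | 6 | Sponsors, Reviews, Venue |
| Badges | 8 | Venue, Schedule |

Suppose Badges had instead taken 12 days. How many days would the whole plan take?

Critical path before the change: Reviews→Sponsors→AVSetup = 9+12+6 = 27 giving 27 days.
Badges is off the critical path — its longest chain is 16 days, giving 11 of slack.
The critical path is still Reviews→Sponsors→AVSetup; finish is now 27 days.

27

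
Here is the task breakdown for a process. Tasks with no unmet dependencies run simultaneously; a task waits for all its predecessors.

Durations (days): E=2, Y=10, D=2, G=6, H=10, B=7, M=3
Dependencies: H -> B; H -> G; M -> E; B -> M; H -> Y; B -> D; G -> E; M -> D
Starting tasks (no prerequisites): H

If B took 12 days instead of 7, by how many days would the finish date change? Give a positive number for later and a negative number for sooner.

The binding path is H→B→M→D = 10+7+3+2 = 22; finish at 22 days.
Since B is critical, the +5 change carries straight to that chain (now 27 days).
The critical path is still H→B→M→D; finish is now 27 days.
Change in finish: 27 − 22 = +5 days.

5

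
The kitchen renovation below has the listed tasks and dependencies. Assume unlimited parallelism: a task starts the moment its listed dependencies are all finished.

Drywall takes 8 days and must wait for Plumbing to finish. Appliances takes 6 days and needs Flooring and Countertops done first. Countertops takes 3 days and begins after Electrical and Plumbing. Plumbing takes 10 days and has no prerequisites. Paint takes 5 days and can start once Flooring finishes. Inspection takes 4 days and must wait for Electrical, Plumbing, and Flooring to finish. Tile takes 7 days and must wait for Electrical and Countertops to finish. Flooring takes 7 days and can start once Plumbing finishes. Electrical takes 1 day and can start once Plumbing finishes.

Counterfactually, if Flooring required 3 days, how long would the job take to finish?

The binding path is Plumbing→Flooring→Appliances = 10+7+6 = 23; finish at 23 days.
Flooring lies on that path, so at 3 days the path becomes 19 days.
Now Plumbing→Electrical→Countertops→Tile = 10+1+3+7 = 21 is longest, so the finish becomes 21 days.

21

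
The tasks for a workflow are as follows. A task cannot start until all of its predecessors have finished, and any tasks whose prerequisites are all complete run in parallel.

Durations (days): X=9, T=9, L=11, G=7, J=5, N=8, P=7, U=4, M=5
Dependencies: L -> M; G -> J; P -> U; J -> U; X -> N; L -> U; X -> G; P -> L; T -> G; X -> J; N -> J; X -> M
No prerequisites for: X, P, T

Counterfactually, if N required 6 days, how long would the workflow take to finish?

25

Critical path before the change: X→N→J→U = 9+8+5+4 = 26 giving 26 days.
N lies on that path, so at 6 days the path becomes 24 days.
New critical path: X→G→J→U = 9+7+5+4 = 25 ⇒ 25 days.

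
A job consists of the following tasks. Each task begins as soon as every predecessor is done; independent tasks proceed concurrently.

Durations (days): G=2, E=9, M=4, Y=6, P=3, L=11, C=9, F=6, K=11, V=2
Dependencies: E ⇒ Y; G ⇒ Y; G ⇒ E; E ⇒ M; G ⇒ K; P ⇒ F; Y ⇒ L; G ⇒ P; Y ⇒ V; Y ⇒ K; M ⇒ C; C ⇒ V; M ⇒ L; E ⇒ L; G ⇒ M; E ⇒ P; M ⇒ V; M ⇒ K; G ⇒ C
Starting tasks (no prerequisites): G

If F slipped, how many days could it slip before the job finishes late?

The longest chain is G→E→Y→L = 2+9+6+11 = 28; overall finish 28 days.
The longest chain containing F totals 20 days.
So F can slip 28 − 20 = 8 days.

8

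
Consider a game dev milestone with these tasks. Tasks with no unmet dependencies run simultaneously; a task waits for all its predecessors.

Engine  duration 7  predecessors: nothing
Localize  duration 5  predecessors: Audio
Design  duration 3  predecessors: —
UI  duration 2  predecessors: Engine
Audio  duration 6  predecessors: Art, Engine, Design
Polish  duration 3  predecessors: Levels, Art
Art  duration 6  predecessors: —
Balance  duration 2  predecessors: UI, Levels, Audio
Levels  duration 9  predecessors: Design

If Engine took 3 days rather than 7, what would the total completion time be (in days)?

17

Actual critical path: Engine→Audio→Localize = 7+6+5 = 18 ⇒ 18 days.
Engine is on the critical path; changing it to 3 makes that path 14 days.
Now Art→Audio→Localize = 6+6+5 = 17 is longest, so the finish becomes 17 days.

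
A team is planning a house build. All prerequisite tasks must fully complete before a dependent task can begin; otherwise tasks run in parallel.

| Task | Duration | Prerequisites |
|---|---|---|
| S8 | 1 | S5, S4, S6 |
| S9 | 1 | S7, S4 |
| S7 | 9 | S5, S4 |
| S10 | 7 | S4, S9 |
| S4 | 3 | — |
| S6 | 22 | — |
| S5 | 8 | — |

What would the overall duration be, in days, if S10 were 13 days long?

31

As given, the longest chain is S5→S7→S9→S10 = 8+9+1+7 = 25, so the finish is 25 days.
S10 lies on that path, so at 13 days the path becomes 31 days.
That remains the longest chain; total 31 days.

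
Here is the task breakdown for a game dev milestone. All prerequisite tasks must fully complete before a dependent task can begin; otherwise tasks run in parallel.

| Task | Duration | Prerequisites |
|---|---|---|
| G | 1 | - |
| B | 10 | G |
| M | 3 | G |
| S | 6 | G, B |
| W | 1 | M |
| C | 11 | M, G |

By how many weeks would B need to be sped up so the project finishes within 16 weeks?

Current finish: 17 weeks; target: 16.
B is on every critical path, so each week cut from B cuts the finish by one (this holds down to a finish of 15).
Need 17 − 16 = 1 week off B → B becomes 9 weeks, finish becomes 16.

1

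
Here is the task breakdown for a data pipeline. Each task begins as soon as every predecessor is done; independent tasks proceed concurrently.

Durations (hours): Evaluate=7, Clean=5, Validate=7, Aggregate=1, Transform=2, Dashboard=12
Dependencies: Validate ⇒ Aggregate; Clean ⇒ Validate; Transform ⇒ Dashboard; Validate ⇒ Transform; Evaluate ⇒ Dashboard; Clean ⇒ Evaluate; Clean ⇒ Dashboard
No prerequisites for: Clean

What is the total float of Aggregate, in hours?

13

Clean→Validate→Transform→Dashboard = 5+7+2+12 = 26 sets the makespan at 26 hours.
The longest chain containing Aggregate totals 13 hours.
So Aggregate can slip 26 − 13 = 13 hours.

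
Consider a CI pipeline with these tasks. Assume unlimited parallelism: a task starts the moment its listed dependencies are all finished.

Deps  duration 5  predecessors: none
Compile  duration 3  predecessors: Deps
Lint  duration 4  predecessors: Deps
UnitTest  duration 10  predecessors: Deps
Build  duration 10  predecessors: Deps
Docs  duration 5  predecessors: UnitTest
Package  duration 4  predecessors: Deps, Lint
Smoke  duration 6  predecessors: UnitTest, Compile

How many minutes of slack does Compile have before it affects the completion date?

Critical path: Deps→UnitTest→Smoke = 5+10+6 = 21, so the finish is 21 minutes.
Longest path through Compile: 14 minutes (earliest finish 8, latest finish 15).
So Compile can slip 15 − 8 = 7 minutes.

7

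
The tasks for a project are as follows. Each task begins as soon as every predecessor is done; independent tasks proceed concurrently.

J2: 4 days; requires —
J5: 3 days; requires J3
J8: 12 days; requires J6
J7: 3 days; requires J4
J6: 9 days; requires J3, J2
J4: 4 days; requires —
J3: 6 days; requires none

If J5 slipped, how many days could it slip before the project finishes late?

Critical path: J3→J6→J8 = 6+9+12 = 27, so the finish is 27 days.
J5 finishes as early as 9 and must finish by 27.
Float = 27 − 9 = 18.

18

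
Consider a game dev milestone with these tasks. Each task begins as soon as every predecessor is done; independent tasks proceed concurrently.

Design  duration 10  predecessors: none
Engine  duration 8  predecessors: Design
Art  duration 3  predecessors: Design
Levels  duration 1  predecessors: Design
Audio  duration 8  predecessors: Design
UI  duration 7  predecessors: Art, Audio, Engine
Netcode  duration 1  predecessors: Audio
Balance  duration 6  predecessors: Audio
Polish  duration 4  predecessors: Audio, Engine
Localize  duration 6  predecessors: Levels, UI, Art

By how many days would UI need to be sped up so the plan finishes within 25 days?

Current finish: 31 days; target: 25.
UI is on every critical path, so each day cut from UI cuts the finish by one (this holds down to a finish of 25).
Need 31 − 25 = 6 days off UI → UI becomes 1 day, finish becomes 25.

6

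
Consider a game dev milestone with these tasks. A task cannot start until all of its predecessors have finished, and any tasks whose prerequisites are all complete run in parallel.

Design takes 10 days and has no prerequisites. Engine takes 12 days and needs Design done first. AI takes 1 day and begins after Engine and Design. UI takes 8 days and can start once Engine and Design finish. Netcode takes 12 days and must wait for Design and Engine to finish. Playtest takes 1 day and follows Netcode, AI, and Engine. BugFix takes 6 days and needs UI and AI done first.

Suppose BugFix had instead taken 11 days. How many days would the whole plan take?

41

Critical path before the change: Design→Engine→UI→BugFix = 10+12+8+6 = 36 giving 36 days.
BugFix lies on that path, so at 11 days the path becomes 41 days.
That remains the longest chain; total 41 days.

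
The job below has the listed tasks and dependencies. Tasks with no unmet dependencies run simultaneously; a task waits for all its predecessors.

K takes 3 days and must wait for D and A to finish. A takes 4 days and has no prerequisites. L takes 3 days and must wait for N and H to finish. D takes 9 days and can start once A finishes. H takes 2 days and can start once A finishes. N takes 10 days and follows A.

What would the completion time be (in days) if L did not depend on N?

16

Before: longest chain A→N→L = 4+10+3 = 17, finish 17.
Without N→L, L's earliest start moves from 14 to 6.
New critical path: A→D→K = 4+9+3 = 16 ⇒ 16 days.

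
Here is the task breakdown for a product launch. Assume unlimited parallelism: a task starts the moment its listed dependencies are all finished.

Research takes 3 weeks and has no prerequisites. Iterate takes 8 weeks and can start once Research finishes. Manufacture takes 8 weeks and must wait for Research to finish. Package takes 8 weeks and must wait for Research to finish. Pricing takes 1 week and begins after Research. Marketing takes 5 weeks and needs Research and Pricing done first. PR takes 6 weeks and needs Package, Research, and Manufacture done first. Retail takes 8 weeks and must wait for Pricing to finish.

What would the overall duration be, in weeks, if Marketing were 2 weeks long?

17

As given, the longest chain is Research→Manufacture→PR = 3+8+6 = 17, so the finish is 17 weeks.
Marketing is off the critical path — its longest chain is 9 weeks, giving 8 of slack.
No other chain overtakes it, so the finish is 17 weeks.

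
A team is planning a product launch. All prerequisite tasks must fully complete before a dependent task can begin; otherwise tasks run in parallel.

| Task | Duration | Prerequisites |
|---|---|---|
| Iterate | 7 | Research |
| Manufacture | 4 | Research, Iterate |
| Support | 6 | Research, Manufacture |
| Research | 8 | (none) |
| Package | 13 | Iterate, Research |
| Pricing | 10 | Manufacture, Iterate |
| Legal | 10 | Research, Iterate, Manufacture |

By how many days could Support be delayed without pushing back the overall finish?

Critical path: Research→Iterate→Manufacture→Pricing = 8+7+4+10 = 29, so the finish is 29 days.
Longest path through Support: 25 days (earliest finish 25, latest finish 29).
Slack of Support = 23 − 19 = 4 days.

4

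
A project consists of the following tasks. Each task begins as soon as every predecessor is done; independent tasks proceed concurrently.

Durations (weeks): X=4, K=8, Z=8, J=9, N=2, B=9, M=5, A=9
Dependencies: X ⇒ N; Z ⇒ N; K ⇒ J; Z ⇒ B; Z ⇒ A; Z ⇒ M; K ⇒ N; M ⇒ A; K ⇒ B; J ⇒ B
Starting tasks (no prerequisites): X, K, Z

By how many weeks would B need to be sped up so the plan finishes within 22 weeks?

Current finish: 26 weeks; target: 22.
B is on every critical path, so each week cut from B cuts the finish by one (this holds down to a finish of 22).
Need 26 − 22 = 4 weeks off B → B becomes 5 weeks, finish becomes 22.

4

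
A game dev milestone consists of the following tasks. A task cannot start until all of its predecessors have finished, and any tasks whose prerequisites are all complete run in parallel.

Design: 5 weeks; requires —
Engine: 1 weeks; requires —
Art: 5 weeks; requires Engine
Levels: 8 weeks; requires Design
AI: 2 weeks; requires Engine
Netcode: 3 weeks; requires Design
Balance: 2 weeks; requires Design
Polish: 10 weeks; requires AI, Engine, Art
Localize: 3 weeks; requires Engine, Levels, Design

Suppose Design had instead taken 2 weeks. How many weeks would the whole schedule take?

Critical path before the change: Design→Levels→Localize = 5+8+3 = 16 giving 16 weeks.
Design lies on that path, so at 2 weeks the path becomes 13 weeks.
Now Engine→Art→Polish = 1+5+10 = 16 is longest, so the finish becomes 16 weeks.

16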